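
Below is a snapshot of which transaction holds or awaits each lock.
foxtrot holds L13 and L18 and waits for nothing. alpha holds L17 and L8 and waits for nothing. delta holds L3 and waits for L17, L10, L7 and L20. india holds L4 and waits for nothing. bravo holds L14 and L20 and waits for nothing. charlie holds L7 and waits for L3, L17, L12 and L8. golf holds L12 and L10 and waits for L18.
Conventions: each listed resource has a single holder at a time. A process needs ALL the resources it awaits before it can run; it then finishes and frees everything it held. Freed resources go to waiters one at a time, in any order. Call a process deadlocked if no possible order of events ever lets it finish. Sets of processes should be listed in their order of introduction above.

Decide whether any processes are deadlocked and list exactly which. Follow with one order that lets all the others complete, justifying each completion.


The deadlocked set is delta and charlie.
Key observation: the cycle delta -> charlie -> delta can never break — each member waits on the next; no other process is dragged down with it.
One completion order for the rest: alpha, foxtrot, india, golf, bravo.
Walking it through:
  run alpha (it waits on nothing); releases L17 and L8
  run foxtrot (it waits on nothing); releases L13 and L18
  run india (it waits on nothing); releases L4
  golf: everything it awaited (L18) is free; runs, freeing L12 and L10
  run bravo (it waits on nothing); releases L14 and L20


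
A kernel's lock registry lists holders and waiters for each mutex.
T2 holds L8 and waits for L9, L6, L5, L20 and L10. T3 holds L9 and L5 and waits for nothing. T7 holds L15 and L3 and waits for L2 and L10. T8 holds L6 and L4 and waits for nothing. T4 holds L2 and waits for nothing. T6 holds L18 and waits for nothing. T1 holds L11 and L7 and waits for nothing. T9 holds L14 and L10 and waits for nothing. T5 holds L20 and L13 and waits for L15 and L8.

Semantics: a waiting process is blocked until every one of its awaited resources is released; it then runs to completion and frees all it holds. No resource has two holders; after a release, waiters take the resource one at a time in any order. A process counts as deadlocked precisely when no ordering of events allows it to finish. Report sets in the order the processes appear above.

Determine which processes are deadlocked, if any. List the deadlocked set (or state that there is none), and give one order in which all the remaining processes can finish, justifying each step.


Deadlocked: T2 and T5.
Key observation: the knot is the closed ring of waits T2 -> T5 -> T2; no other process is dragged down with it.
A valid finishing order for the others: T6, T9, T1, T8, T4, T3, T7.
Check, step by step:
  run T6 (it waits on nothing); releases L18
  run T9 (it waits on nothing); releases L14 and L10
  run T1 (it waits on nothing); releases L11 and L7
  run T8 (it waits on nothing); releases L6 and L4
  run T4 (it waits on nothing); releases L2
  run T3 (it waits on nothing); releases L9 and L5
  run T7 (all its waits — L2 and L10 — are resolved); releases L15 and L3


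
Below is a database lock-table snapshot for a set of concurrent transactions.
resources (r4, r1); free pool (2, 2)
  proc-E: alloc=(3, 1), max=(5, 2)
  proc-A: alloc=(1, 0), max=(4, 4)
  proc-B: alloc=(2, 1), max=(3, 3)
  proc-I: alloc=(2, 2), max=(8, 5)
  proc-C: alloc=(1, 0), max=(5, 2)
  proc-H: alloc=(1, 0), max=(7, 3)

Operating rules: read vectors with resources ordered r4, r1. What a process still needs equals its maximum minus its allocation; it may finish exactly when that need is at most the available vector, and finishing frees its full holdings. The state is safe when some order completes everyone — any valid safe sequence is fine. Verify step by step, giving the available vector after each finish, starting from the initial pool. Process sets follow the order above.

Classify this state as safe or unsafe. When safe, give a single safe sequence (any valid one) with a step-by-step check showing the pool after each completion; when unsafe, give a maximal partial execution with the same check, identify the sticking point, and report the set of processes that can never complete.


The state is SAFE; one workable sequence: proc-B, proc-E, proc-C, proc-A, proc-I, proc-H.
Key observation: the first exact fit in this order is proc-B — it needs (1, 2) with (2, 2) free, meeting a requested resource to the last unit.
Walking it through:
  pool = (2, 2)
  proc-B needs (1, 2) <= (2, 2) -> finishes; pool += (2, 1) = (4, 3)
  proc-E needs (2, 1) <= (4, 3) -> finishes; pool += (3, 1) = (7, 4)
  proc-C needs (4, 2) <= (7, 4) -> finishes; pool += (1, 0) = (8, 4)
  proc-A needs (3, 4) <= (8, 4) -> finishes; pool += (1, 0) = (9, 4)
  proc-I needs (6, 3) <= (9, 4) -> finishes; pool += (2, 2) = (11, 6)
  proc-H needs (6, 3) <= (11, 6) -> finishes; pool += (1, 0) = (12, 6)


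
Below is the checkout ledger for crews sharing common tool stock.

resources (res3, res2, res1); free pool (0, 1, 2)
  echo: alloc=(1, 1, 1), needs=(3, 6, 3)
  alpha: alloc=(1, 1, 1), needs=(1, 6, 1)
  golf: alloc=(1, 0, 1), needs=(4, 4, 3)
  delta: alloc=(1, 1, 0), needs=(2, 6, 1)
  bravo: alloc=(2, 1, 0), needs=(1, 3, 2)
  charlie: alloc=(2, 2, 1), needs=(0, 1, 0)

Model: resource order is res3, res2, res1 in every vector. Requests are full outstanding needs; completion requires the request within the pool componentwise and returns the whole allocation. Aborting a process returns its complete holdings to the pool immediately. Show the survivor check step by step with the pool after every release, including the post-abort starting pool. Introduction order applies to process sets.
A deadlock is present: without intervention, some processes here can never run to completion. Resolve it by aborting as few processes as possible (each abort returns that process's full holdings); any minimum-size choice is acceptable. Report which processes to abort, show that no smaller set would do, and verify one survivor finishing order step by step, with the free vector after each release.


Minimum abort set: echo and delta.
Key observation: alpha had no path to completion before; after the abort of echo and delta ((2, 2, 1) returned), step 4 is where it fits.
No one abort is enough; case by case: echo alone leaves alpha blocked (short on res2); alpha alone leaves echo blocked (short on res2); golf alone leaves echo blocked (short on res2); delta alone leaves echo blocked (short on res2); bravo alone leaves echo blocked (short on res2); charlie alone leaves echo blocked (short on res2).
Survivors finish in the order: charlie, bravo, golf, alpha. Step-by-step check (pool after the aborts first):
  pool = (2, 3, 3)
  charlie: need (0, 1, 0) fits (2, 3, 3); releases (2, 2, 1), pool now (4, 5, 4)
  bravo: need (1, 3, 2) fits (4, 5, 4); releases (2, 1, 0), pool now (6, 6, 4)
  golf: need (4, 4, 3) fits (6, 6, 4); releases (1, 0, 1), pool now (7, 6, 5)
  alpha: need (1, 6, 1) fits (7, 6, 5); releases (1, 1, 1), pool now (8, 7, 6)


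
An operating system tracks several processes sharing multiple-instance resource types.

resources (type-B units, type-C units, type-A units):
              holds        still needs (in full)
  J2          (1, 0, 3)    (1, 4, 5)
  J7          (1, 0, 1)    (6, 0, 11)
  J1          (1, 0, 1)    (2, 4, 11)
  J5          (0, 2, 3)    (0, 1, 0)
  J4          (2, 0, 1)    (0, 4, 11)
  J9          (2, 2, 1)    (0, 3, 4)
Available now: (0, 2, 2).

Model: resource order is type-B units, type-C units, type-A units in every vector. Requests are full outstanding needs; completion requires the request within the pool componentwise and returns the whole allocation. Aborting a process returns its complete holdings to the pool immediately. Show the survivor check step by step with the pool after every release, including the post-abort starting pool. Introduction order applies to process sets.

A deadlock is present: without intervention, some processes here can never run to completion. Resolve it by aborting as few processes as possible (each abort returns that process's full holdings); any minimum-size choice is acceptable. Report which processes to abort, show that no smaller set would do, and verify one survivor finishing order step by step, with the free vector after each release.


Abort J7 and J1.
Key observation: the returned (2, 0, 2) from J7 and J1 is what brings J4 — unrunnable before, under any order — into play at step 4.
Minimality, checking each single-abort alternative: J2 alone leaves J7 blocked (short on type-B units and type-A units); J7 alone leaves J1 blocked (short on type-A units); J1 alone leaves J7 blocked (short on type-B units and type-A units); J5 alone leaves J7 blocked (short on type-B units and type-A units); J4 alone leaves J7 blocked (short on type-B units and type-A units); J9 alone leaves J7 blocked (short on type-B units and type-A units).
One survivor order: J5, J9, J2, J4. Verifying each step (post-abort pool first):
  pool = (2, 2, 4)
  run J5 (needs (0, 1, 0), free (2, 2, 4)); after release of (0, 2, 3) the pool is (2, 4, 7)
  run J9 (needs (0, 3, 4), free (2, 4, 7)); after release of (2, 2, 1) the pool is (4, 6, 8)
  run J2 (needs (1, 4, 5), free (4, 6, 8)); after release of (1, 0, 3) the pool is (5, 6, 11)
  run J4 (needs (0, 4, 11), free (5, 6, 11)); after release of (2, 0, 1) the pool is (7, 6, 12)


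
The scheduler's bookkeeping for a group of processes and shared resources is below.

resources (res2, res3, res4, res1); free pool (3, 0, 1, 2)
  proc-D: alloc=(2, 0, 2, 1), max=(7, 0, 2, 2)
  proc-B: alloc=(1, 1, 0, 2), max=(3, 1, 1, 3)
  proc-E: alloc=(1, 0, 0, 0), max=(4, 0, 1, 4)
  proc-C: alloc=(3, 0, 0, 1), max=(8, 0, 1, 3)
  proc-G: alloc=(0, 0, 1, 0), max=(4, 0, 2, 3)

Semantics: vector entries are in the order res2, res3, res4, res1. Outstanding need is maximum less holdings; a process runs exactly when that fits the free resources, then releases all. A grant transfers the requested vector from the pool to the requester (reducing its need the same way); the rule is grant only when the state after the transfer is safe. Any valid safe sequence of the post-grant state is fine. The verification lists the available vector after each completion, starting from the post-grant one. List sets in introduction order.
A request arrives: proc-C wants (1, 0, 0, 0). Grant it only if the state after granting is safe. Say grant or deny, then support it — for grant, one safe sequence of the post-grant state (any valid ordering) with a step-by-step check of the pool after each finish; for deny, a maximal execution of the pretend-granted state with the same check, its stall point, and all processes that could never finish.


GRANT — the state after the grant stays safe, e.g. via proc-B, proc-E, proc-C, proc-D, proc-G.
Key observation: with (2, 0, 1, 2) left after the transfer, proc-B can run at once — the state stays safe.
Check on the post-grant state, step by step:
  pool = (2, 0, 1, 2)
  run proc-B (needs (2, 0, 1, 1), free (2, 0, 1, 2)); after release of (1, 1, 0, 2) the pool is (3, 1, 1, 4)
  run proc-E (needs (3, 0, 1, 4), free (3, 1, 1, 4)); after release of (1, 0, 0, 0) the pool is (4, 1, 1, 4)
  run proc-C (needs (4, 0, 1, 2), free (4, 1, 1, 4)); after release of (4, 0, 0, 1) the pool is (8, 1, 1, 5)
  run proc-D (needs (5, 0, 0, 1), free (8, 1, 1, 5)); after release of (2, 0, 2, 1) the pool is (10, 1, 3, 6)
  run proc-G (needs (4, 0, 1, 3), free (10, 1, 3, 6)); after release of (0, 0, 1, 0) the pool is (10, 1, 4, 6)


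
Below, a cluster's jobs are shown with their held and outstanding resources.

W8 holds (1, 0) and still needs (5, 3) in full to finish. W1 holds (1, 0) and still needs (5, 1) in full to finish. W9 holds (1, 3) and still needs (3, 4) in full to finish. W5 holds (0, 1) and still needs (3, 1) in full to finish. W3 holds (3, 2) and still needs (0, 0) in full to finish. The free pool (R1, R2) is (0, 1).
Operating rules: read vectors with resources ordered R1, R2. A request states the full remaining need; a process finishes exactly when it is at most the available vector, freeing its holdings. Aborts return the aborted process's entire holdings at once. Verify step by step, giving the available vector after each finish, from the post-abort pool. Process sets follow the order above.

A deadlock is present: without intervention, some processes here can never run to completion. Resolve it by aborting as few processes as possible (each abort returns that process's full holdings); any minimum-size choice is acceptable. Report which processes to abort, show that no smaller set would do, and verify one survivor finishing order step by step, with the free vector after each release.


Minimum abort set: W8.
Key observation: aborting W8 returns (1, 0), and W1 — hopeless before — runs at step 4 with the returned capacity in the pool.
Minimality: the empty abort set fails — the state is deadlocked as it stands.
The survivors complete as W3, W5, W9, W1. Check, step by step (starting from the post-abort pool):
  pool = (1, 1)
  W3: need (0, 0) fits (1, 1); releases (3, 2), pool now (4, 3)
  W5: need (3, 1) fits (4, 3); releases (0, 1), pool now (4, 4)
  W9: need (3, 4) fits (4, 4); releases (1, 3), pool now (5, 7)
  W1: need (5, 1) fits (5, 7); releases (1, 0), pool now (6, 7)


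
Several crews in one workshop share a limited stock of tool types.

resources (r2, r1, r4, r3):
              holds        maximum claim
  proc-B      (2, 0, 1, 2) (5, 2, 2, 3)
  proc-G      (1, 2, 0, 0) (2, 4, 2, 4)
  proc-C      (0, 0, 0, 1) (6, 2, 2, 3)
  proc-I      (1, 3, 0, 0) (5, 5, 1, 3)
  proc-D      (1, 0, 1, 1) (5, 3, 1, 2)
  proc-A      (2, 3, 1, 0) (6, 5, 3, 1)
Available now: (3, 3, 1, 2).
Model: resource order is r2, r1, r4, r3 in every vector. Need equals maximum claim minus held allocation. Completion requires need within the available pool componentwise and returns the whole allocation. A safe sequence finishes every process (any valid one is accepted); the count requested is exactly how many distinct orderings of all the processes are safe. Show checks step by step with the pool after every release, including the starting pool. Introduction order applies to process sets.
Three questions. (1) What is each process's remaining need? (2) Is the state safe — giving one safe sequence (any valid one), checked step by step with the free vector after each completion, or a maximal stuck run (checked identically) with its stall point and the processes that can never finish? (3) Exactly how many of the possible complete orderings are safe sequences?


(1) Need matrix, components ordered r2, r1, r4, r3:
  proc-B: (3, 2, 1, 1)
  proc-G: (1, 2, 2, 4)
  proc-C: (6, 2, 2, 2)
  proc-I: (4, 2, 1, 3)
  proc-D: (4, 3, 0, 1)
  proc-A: (4, 2, 2, 1)
(2) The state is SAFE; one workable sequence: proc-B, proc-A, proc-I, proc-C, proc-G, proc-D.
Key observation: the first exact fit in this order is proc-B — it needs (3, 2, 1, 1) with (3, 3, 1, 2) free, meeting a requested resource to the last unit.
Step-by-step check:
  pool = (3, 3, 1, 2)
  proc-B: need (3, 2, 1, 1) fits (3, 3, 1, 2); releases (2, 0, 1, 2), pool now (5, 3, 2, 4)
  proc-A: need (4, 2, 2, 1) fits (5, 3, 2, 4); releases (2, 3, 1, 0), pool now (7, 6, 3, 4)
  proc-I: need (4, 2, 1, 3) fits (7, 6, 3, 4); releases (1, 3, 0, 0), pool now (8, 9, 3, 4)
  proc-C: need (6, 2, 2, 2) fits (8, 9, 3, 4); releases (0, 0, 0, 1), pool now (8, 9, 3, 5)
  proc-G: need (1, 2, 2, 4) fits (8, 9, 3, 5); releases (1, 2, 0, 0), pool now (9, 11, 3, 5)
  proc-D: need (4, 3, 0, 1) fits (9, 11, 3, 5); releases (1, 0, 1, 1), pool now (10, 11, 4, 6)
(3) The exact count: 96 of the possible complete orderings are safe sequences.


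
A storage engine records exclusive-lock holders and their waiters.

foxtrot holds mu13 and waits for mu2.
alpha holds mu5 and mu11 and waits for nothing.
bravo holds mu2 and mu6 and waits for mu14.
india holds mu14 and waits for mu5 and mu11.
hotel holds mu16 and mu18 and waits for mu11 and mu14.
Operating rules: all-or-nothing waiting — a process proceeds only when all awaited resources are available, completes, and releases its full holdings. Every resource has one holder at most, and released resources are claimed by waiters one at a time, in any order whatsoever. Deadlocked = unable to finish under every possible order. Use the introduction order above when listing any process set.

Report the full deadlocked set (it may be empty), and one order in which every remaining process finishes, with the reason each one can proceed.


The deadlocked set is empty.
Key observation: every chain of waits terminates; starting from the processes that wait on nothing, all the rest unlock in turn.
The rest can finish in the order alpha, india, bravo, foxtrot, hotel.
Step-by-step check:
  alpha: no waits; runs immediately, freeing mu5 and mu11
  india: everything it awaited (mu5 and mu11) is free; runs, freeing mu14
  bravo: everything it awaited (mu14) is free; runs, freeing mu2 and mu6
  foxtrot: everything it awaited (mu2) is free; runs, freeing mu13
  hotel: everything it awaited (mu11 and mu14) is free; runs, freeing mu16 and mu18


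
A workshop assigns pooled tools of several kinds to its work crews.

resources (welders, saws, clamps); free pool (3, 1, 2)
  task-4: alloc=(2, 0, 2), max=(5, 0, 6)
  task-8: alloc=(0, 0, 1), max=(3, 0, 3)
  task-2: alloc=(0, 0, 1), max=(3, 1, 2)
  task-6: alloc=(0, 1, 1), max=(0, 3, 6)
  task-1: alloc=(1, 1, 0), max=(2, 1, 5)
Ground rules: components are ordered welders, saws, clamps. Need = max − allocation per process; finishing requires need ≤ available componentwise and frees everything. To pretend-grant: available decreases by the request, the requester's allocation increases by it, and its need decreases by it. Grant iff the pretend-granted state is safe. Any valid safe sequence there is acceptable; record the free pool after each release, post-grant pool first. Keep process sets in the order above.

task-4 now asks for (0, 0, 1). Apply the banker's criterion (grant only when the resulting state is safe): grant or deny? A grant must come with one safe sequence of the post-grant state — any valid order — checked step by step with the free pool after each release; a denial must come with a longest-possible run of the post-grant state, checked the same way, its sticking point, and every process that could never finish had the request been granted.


GRANT — the state after the grant stays safe, e.g. via task-2, task-8, task-4, task-1, task-6.
Key observation: the grant leaves (3, 1, 1) free — enough for task-2, whose release restarts the cascade.
Check on the post-grant state, step by step:
  pool = (3, 1, 1)
  task-2: need (3, 1, 1) fits (3, 1, 1); releases (0, 0, 1), pool now (3, 1, 2)
  task-8: need (3, 0, 2) fits (3, 1, 2); releases (0, 0, 1), pool now (3, 1, 3)
  task-4: need (3, 0, 3) fits (3, 1, 3); releases (2, 0, 3), pool now (5, 1, 6)
  task-1: need (1, 0, 5) fits (5, 1, 6); releases (1, 1, 0), pool now (6, 2, 6)
  task-6: need (0, 2, 5) fits (6, 2, 6); releases (0, 1, 1), pool now (6, 3, 7)


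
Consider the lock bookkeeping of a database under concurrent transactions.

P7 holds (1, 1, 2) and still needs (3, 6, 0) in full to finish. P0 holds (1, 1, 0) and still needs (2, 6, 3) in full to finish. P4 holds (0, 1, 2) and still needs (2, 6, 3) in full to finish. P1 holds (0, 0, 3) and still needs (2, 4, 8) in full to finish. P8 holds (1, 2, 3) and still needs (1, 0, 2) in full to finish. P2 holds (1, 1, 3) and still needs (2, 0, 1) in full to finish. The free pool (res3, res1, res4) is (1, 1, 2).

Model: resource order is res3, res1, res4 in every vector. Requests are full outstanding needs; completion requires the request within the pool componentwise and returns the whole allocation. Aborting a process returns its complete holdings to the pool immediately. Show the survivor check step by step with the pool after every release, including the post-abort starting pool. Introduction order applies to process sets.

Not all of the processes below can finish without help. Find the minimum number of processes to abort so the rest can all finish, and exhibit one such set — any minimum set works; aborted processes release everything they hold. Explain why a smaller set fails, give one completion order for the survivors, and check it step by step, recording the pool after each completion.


The answer: abort P7 and P4.
Key observation: aborting P7 and P4 returns (1, 2, 4), and P0 — hopeless before — runs at step 3 with the returned capacity in the pool.
Minimality, checking each single-abort alternative: P7 alone leaves P0 blocked (short on res1); P0 alone leaves P7 blocked (short on res1); P4 alone leaves P7 blocked (short on res1); P1 alone leaves P7 blocked (short on res1); P8 alone leaves P7 blocked (short on res1); P2 alone leaves P7 blocked (short on res1).
Survivors finish in the order: P8, P2, P0, P1. Check, step by step (pool after the aborts first):
  pool = (2, 3, 6)
  P8: need (1, 0, 2) fits (2, 3, 6); releases (1, 2, 3), pool now (3, 5, 9)
  P2: need (2, 0, 1) fits (3, 5, 9); releases (1, 1, 3), pool now (4, 6, 12)
  P0: need (2, 6, 3) fits (4, 6, 12); releases (1, 1, 0), pool now (5, 7, 12)
  P1: need (2, 4, 8) fits (5, 7, 12); releases (0, 0, 3), pool now (5, 7, 15)


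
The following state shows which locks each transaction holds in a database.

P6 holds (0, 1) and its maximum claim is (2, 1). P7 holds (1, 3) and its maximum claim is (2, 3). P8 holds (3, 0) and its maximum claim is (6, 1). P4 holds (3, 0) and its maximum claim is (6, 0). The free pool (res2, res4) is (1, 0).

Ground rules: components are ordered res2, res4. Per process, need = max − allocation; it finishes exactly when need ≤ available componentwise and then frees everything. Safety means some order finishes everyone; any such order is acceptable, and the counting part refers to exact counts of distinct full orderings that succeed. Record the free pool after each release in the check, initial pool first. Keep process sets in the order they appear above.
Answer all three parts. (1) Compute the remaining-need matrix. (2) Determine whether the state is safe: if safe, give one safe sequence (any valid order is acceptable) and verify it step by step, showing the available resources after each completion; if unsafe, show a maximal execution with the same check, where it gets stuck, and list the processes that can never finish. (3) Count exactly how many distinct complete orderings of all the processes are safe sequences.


(1) Remaining need (order res2, res4):
  P6: (2, 0)
  P7: (1, 0)
  P8: (3, 1)
  P4: (3, 0)
(2) UNSAFE.
Key observation: even finishing P7, P6 leaves just (2, 4) free — too little res2 for any of the remaining processes.
A maximal execution: P7, P6 — then nothing else fits. Walking it through:
  pool = (1, 0)
  P7 needs (1, 0) <= (1, 0) -> finishes; pool += (1, 3) = (2, 3)
  P6 needs (2, 0) <= (2, 3) -> finishes; pool += (0, 1) = (2, 4)
  blocked: P8 wants (3, 1), pool (2, 4) — not enough res2
  blocked: P4 wants (3, 0), pool (2, 4) — not enough res2
Processes that can never finish: P8 and P4.
(3) The exact count: 0 of the possible complete orderings are safe sequences.


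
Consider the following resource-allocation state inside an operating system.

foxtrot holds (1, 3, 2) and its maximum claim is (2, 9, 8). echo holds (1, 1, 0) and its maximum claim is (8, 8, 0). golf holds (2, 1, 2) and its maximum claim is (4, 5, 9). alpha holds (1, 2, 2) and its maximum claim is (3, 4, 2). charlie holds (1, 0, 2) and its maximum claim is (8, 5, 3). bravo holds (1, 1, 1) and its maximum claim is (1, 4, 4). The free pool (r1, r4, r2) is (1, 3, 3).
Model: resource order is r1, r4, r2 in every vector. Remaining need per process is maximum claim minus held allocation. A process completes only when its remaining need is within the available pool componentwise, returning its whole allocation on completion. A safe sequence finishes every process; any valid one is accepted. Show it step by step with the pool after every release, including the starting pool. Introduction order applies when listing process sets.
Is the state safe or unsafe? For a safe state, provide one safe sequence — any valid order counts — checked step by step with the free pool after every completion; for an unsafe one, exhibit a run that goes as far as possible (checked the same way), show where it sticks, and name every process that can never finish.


UNSAFE — no complete ordering exists.
Key observation: the wall is r1: completing bravo, alpha, foxtrot, golf brings the pool only to (6, 10, 10), and all the rest need more.
A maximal execution: bravo, alpha, foxtrot, golf — then nothing else fits. Walking it through:
  pool = (1, 3, 3)
  run bravo (needs (0, 3, 3), free (1, 3, 3)); after release of (1, 1, 1) the pool is (2, 4, 4)
  run alpha (needs (2, 2, 0), free (2, 4, 4)); after release of (1, 2, 2) the pool is (3, 6, 6)
  run foxtrot (needs (1, 6, 6), free (3, 6, 6)); after release of (1, 3, 2) the pool is (4, 9, 8)
  run golf (needs (2, 4, 7), free (4, 9, 8)); after release of (2, 1, 2) the pool is (6, 10, 10)
  echo cannot run: need (7, 7, 0) vs free (6, 10, 10) (insufficient r1)
  charlie cannot run: need (7, 5, 1) vs free (6, 10, 10) (insufficient r1)
Never able to finish: echo and charlie.


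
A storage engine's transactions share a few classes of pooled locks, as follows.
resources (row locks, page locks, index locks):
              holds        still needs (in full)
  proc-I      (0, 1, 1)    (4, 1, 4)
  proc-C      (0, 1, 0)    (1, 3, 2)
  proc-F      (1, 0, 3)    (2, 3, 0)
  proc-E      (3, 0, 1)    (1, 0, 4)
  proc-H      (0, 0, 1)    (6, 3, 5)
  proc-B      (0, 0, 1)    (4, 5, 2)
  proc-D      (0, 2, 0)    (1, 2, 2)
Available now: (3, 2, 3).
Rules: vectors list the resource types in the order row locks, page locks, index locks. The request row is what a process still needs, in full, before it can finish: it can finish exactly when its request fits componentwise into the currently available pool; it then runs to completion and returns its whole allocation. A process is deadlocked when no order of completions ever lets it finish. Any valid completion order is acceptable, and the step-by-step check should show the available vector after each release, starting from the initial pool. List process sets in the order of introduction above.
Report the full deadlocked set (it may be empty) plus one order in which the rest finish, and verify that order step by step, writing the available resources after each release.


No process is deadlocked.
Key observation: proc-D leads a chain of completions in which each release enables another process.
The rest can finish in the order proc-D, proc-F, proc-E, proc-I, proc-B, proc-H, proc-C. Verifying each step:
  pool = (3, 2, 3)
  run proc-D (needs (1, 2, 2), free (3, 2, 3)); after release of (0, 2, 0) the pool is (3, 4, 3)
  run proc-F (needs (2, 3, 0), free (3, 4, 3)); after release of (1, 0, 3) the pool is (4, 4, 6)
  run proc-E (needs (1, 0, 4), free (4, 4, 6)); after release of (3, 0, 1) the pool is (7, 4, 7)
  run proc-I (needs (4, 1, 4), free (7, 4, 7)); after release of (0, 1, 1) the pool is (7, 5, 8)
  run proc-B (needs (4, 5, 2), free (7, 5, 8)); after release of (0, 0, 1) the pool is (7, 5, 9)
  run proc-H (needs (6, 3, 5), free (7, 5, 9)); after release of (0, 0, 1) the pool is (7, 5, 10)
  run proc-C (needs (1, 3, 2), free (7, 5, 10)); after release of (0, 1, 0) the pool is (7, 6, 10)


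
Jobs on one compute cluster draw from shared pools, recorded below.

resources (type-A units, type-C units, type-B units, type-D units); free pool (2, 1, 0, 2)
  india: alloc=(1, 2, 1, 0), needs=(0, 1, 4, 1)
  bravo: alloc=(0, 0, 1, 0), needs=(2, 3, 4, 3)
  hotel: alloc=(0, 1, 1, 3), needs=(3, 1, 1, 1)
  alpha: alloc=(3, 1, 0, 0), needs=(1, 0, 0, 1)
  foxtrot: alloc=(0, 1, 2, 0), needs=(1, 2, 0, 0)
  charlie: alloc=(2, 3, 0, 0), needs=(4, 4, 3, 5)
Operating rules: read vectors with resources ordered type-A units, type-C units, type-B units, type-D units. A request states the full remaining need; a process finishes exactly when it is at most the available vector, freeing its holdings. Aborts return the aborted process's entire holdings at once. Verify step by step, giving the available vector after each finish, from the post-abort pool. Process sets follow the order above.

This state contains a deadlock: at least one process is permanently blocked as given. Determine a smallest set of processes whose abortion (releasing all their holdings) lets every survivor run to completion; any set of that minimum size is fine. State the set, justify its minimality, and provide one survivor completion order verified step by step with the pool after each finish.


Abort india.
Key observation: bravo could never have finished before the abort; with (1, 2, 1, 0) returned by india, it fits at step 5.
Minimality: the empty abort set fails — the state is deadlocked as it stands.
One survivor order: hotel, alpha, foxtrot, charlie, bravo. Check, step by step (post-abort pool first):
  pool = (3, 3, 1, 2)
  hotel: need (3, 1, 1, 1) fits (3, 3, 1, 2); releases (0, 1, 1, 3), pool now (3, 4, 2, 5)
  alpha: need (1, 0, 0, 1) fits (3, 4, 2, 5); releases (3, 1, 0, 0), pool now (6, 5, 2, 5)
  foxtrot: need (1, 2, 0, 0) fits (6, 5, 2, 5); releases (0, 1, 2, 0), pool now (6, 6, 4, 5)
  charlie: need (4, 4, 3, 5) fits (6, 6, 4, 5); releases (2, 3, 0, 0), pool now (8, 9, 4, 5)
  bravo: need (2, 3, 4, 3) fits (8, 9, 4, 5); releases (0, 0, 1, 0), pool now (8, 9, 5, 5)


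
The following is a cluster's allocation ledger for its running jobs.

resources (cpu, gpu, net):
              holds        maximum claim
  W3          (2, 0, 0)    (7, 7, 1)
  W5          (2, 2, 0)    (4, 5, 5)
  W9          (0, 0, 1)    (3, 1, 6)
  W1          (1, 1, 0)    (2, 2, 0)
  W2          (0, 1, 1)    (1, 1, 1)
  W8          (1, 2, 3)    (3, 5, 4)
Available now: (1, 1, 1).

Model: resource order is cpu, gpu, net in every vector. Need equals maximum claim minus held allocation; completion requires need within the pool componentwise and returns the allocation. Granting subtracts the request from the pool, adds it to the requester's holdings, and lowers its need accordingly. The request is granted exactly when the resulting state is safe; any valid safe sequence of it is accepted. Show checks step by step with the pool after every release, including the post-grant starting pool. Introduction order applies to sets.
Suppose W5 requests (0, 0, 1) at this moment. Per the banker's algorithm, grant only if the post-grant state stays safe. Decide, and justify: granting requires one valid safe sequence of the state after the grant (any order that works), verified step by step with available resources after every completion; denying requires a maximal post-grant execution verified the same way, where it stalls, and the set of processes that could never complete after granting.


GRANT. The post-grant state is safe; one safe sequence: W2, W1, W8, W5, W3, W9.
Key observation: granting shrinks the pool to (1, 1, 0), yet W2 still fits and the chain goes through.
Step-by-step check of the post-grant state:
  pool = (1, 1, 0)
  run W2 (needs (1, 0, 0), free (1, 1, 0)); after release of (0, 1, 1) the pool is (1, 2, 1)
  run W1 (needs (1, 1, 0), free (1, 2, 1)); after release of (1, 1, 0) the pool is (2, 3, 1)
  run W8 (needs (2, 3, 1), free (2, 3, 1)); after release of (1, 2, 3) the pool is (3, 5, 4)
  run W5 (needs (2, 3, 4), free (3, 5, 4)); after release of (2, 2, 1) the pool is (5, 7, 5)
  run W3 (needs (5, 7, 1), free (5, 7, 5)); after release of (2, 0, 0) the pool is (7, 7, 5)
  run W9 (needs (3, 1, 5), free (7, 7, 5)); after release of (0, 0, 1) the pool is (7, 7, 6)


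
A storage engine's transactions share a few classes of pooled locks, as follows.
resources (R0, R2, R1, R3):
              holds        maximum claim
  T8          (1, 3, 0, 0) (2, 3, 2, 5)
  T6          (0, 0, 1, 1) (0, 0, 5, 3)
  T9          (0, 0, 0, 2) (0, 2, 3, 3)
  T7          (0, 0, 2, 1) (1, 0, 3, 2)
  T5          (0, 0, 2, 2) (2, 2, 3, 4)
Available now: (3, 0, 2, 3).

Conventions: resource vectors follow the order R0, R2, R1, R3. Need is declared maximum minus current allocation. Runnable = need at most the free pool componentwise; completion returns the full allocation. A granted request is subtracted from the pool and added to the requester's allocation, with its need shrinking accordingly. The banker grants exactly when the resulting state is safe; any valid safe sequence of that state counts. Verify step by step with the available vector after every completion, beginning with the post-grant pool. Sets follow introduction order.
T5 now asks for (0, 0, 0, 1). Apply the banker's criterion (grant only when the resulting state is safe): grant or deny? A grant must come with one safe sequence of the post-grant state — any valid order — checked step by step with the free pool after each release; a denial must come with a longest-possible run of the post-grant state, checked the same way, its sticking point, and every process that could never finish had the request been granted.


DENY — the pretend-granted state is unsafe.
Key observation: after T7, T6 the pool peaks at (3, 0, 5, 4), and each blocked process is short somewhere: T8 on R3; T9 on R2; T5 on R2.
On the post-grant state, T7, T6 is a maximal run — nothing extends it. Check, step by step:
  pool = (3, 0, 2, 2)
  T7 needs (1, 0, 1, 1) <= (3, 0, 2, 2) -> finishes; pool += (0, 0, 2, 1) = (3, 0, 4, 3)
  T6 needs (0, 0, 4, 2) <= (3, 0, 4, 3) -> finishes; pool += (0, 0, 1, 1) = (3, 0, 5, 4)
  T8 still needs (1, 0, 2, 5) but only (3, 0, 5, 4) is free — short on R3
  T9 still needs (0, 2, 3, 1) but only (3, 0, 5, 4) is free — short on R2
  T5 still needs (2, 2, 1, 1) but only (3, 0, 5, 4) is free — short on R2
Had the request been granted, T8, T9 and T5 could never finish.


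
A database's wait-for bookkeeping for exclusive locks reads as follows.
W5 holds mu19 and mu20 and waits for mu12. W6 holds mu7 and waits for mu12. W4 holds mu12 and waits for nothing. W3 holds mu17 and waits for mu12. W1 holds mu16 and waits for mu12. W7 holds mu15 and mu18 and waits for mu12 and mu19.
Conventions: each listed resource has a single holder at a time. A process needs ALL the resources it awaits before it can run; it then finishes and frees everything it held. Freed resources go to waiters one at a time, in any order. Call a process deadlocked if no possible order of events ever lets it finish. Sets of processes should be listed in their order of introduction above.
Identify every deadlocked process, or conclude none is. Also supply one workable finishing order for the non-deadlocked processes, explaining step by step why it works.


No process is deadlocked.
Key observation: there is no circular wait here — follow any chain and it reaches a process that is free to run now.
One completion order for the rest: W4, W1, W6, W3, W5, W7.
Step-by-step check:
  run W4 (it waits on nothing); releases mu12
  W1: everything it awaited (mu12) is free; runs, freeing mu16
  W6: everything it awaited (mu12) is free; runs, freeing mu7
  W3: everything it awaited (mu12) is free; runs, freeing mu17
  W5: everything it awaited (mu12) is free; runs, freeing mu19 and mu20
  W7: everything it awaited (mu12 and mu19) is free; runs, freeing mu15 and mu18


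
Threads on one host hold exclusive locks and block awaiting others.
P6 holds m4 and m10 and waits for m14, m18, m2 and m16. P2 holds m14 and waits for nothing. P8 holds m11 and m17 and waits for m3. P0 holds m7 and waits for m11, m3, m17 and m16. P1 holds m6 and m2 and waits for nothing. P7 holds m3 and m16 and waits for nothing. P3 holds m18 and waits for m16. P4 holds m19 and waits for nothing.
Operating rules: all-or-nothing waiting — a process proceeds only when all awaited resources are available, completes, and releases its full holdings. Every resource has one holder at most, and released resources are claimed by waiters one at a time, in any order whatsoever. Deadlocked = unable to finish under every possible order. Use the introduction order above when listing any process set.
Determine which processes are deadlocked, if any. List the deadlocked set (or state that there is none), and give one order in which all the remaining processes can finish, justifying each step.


No process is deadlocked.
Key observation: no waiting chain loops back on itself — every chain ends at a process that waits on nothing, so everyone eventually runs.
The rest can finish in the order P7, P8, P1, P2, P3, P4, P6, P0.
Walking it through:
  P7: no waits; runs immediately, freeing m3 and m16
  P8 waits on m3 — all released -> runs and releases m11 and m17
  P1: no waits; runs immediately, freeing m6 and m2
  P2: no waits; runs immediately, freeing m14
  P3 waits on m16 — all released -> runs and releases m18
  P4: no waits; runs immediately, freeing m19
  P6 waits on m14, m18, m2 and m16 — all released -> runs and releases m4 and m10
  P0 waits on m11, m3, m17 and m16 — all released -> runs and releases m7


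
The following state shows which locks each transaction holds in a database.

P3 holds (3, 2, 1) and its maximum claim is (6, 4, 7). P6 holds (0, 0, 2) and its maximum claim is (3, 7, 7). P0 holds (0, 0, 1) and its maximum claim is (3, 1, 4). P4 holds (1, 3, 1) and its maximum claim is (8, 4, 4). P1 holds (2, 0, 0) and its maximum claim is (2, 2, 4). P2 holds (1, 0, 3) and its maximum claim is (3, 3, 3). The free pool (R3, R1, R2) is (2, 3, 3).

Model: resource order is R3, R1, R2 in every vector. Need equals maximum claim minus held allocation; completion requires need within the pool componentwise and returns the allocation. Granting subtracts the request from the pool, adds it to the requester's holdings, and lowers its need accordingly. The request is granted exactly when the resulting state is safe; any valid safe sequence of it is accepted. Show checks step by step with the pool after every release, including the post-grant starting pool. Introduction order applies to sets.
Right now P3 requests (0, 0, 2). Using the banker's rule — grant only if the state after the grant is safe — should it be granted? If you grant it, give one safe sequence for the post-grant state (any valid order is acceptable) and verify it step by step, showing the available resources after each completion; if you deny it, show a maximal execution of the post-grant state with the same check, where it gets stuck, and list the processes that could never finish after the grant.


GRANT — the state after the grant stays safe, e.g. via P2, P1, P3, P0, P4, P6.
Key observation: after the grant the pool drops to (2, 3, 1), which still lets P2 finish first and unwind the rest.
Verifying the post-grant state step by step:
  pool = (2, 3, 1)
  run P2 (needs (2, 3, 0), free (2, 3, 1)); after release of (1, 0, 3) the pool is (3, 3, 4)
  run P1 (needs (0, 2, 4), free (3, 3, 4)); after release of (2, 0, 0) the pool is (5, 3, 4)
  run P3 (needs (3, 2, 4), free (5, 3, 4)); after release of (3, 2, 3) the pool is (8, 5, 7)
  run P0 (needs (3, 1, 3), free (8, 5, 7)); after release of (0, 0, 1) the pool is (8, 5, 8)
  run P4 (needs (7, 1, 3), free (8, 5, 8)); after release of (1, 3, 1) the pool is (9, 8, 9)
  run P6 (needs (3, 7, 5), free (9, 8, 9)); after release of (0, 0, 2) the pool is (9, 8, 11)


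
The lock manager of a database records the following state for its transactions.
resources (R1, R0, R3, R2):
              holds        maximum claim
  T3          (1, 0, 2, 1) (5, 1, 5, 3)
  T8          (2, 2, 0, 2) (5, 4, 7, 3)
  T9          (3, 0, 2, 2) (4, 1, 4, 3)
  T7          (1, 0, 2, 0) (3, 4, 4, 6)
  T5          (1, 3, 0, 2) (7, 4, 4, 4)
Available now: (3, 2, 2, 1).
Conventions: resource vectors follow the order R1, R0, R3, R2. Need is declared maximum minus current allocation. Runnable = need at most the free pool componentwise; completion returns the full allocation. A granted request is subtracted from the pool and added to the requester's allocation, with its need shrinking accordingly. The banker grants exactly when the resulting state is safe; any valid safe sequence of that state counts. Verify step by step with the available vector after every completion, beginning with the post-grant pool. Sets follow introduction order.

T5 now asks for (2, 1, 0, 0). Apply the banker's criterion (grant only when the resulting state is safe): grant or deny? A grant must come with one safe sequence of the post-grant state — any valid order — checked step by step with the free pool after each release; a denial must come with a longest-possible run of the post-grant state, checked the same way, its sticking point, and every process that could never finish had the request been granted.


GRANT: granting preserves safety; a valid post-grant sequence is T9, T5, T3, T7, T8.
Key observation: with (1, 1, 2, 1) left after the transfer, T9 can run at once — the state stays safe.
Check on the post-grant state, step by step:
  pool = (1, 1, 2, 1)
  run T9 (needs (1, 1, 2, 1), free (1, 1, 2, 1)); after release of (3, 0, 2, 2) the pool is (4, 1, 4, 3)
  run T5 (needs (4, 0, 4, 2), free (4, 1, 4, 3)); after release of (3, 4, 0, 2) the pool is (7, 5, 4, 5)
  run T3 (needs (4, 1, 3, 2), free (7, 5, 4, 5)); after release of (1, 0, 2, 1) the pool is (8, 5, 6, 6)
  run T7 (needs (2, 4, 2, 6), free (8, 5, 6, 6)); after release of (1, 0, 2, 0) the pool is (9, 5, 8, 6)
  run T8 (needs (3, 2, 7, 1), free (9, 5, 8, 6)); after release of (2, 2, 0, 2) the pool is (11, 7, 8, 8)
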